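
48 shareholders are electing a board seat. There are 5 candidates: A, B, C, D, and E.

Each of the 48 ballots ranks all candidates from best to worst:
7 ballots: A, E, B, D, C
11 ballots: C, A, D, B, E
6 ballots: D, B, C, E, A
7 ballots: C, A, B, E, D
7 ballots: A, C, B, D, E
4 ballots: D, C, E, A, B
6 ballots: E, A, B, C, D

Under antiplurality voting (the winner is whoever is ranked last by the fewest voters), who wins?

Last-place votes: A 6, B 4, C 7, D 13, E 18.

B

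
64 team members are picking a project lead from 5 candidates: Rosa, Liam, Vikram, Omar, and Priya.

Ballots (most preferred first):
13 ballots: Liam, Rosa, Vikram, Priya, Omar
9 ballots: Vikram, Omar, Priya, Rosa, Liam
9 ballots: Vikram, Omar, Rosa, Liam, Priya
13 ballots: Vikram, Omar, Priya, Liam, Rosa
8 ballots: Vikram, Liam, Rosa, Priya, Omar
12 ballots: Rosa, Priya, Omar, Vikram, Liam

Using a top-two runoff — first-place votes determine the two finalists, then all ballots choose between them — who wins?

Vikram

Round 1 first-place votes: Rosa 12, Liam 13, Vikram 39, Omar 0, Priya 0. Vikram and Liam advance.
Runoff: Vikram is ranked above Liam on 51 ballots, Liam above Vikram on 13.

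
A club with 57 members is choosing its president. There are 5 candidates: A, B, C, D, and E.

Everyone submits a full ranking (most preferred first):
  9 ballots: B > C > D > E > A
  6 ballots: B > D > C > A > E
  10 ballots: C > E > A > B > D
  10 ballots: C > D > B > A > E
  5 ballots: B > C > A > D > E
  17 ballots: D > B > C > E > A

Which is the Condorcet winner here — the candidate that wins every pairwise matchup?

B vs A: 47–10
B vs C: 37–20
B vs D: 30–27
B vs E: 47–10
B beats every other candidate.

B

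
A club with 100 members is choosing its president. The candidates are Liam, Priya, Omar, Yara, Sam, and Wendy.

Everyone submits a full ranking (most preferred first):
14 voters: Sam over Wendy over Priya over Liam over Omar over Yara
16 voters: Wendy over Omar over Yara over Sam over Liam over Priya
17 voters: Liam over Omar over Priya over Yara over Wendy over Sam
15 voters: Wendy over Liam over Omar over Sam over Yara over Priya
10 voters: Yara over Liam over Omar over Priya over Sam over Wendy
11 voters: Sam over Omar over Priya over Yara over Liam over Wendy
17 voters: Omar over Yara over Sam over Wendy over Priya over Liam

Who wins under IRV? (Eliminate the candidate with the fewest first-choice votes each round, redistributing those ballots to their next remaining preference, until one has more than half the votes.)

Round 1: Liam 17, Priya 0, Omar 17, Yara 10, Sam 25, Wendy 31. Priya eliminated.
Round 2: Liam 17, Omar 17, Yara 10, Sam 25, Wendy 31. Yara eliminated.
Round 3: Liam 27, Omar 17, Sam 25, Wendy 31. Omar eliminated.
Round 4: Liam 27, Sam 42, Wendy 31. Liam eliminated.
Round 5: Sam 52, Wendy 48. Sam has a majority (≥51).

Sam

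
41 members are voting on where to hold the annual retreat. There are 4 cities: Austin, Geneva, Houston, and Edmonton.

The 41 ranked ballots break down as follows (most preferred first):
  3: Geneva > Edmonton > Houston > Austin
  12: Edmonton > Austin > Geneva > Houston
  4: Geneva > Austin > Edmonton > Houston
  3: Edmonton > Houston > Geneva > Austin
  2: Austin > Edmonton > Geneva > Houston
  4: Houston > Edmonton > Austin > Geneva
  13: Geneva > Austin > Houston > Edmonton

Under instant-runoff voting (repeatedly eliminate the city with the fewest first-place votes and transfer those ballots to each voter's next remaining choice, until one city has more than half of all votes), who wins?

Edmonton

Round 1: Austin 2, Geneva 20, Houston 4, Edmonton 15. Austin eliminated.
Round 2: Geneva 20, Houston 4, Edmonton 17. Houston eliminated.
Round 3: Geneva 20, Edmonton 21. Edmonton has a majority (≥21).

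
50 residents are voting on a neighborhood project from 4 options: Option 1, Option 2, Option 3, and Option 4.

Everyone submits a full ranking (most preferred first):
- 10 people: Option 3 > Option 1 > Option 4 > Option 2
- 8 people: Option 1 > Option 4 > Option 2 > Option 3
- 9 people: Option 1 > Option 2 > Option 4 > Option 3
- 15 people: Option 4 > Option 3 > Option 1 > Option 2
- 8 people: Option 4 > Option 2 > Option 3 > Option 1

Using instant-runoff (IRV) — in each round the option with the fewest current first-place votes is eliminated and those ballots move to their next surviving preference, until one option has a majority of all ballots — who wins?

Option 1

Round 1: Option 1 17, Option 2 0, Option 3 10, Option 4 23. Option 2 eliminated.
Round 2: Option 1 17, Option 3 10, Option 4 23. Option 3 eliminated.
Round 3: Option 1 27, Option 4 23. Option 1 has a majority (≥26).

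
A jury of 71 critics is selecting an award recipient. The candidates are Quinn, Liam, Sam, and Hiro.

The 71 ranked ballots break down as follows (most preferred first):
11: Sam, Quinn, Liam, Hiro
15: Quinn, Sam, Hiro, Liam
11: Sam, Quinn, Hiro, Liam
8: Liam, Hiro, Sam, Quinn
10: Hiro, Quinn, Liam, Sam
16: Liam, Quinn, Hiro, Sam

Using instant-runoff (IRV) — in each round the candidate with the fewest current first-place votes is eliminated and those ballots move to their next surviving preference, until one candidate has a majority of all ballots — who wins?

Quinn

Round 1: Quinn 15, Liam 24, Sam 22, Hiro 10. Hiro eliminated.
Round 2: Quinn 25, Liam 24, Sam 22. Sam eliminated.
Round 3: Quinn 47, Liam 24. Quinn has a majority (≥36).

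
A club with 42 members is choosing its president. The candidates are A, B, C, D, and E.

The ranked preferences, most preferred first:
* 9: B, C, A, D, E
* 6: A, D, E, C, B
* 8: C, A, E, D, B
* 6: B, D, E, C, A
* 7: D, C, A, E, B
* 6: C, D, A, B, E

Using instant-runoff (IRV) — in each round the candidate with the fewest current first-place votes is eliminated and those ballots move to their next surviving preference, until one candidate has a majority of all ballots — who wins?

Round 1: A 6, B 15, C 14, D 7, E 0. E eliminated.
Round 2: A 6, B 15, C 14, D 7. A eliminated.
Round 3: B 15, C 14, D 13. D eliminated.
Round 4: B 15, C 27. C has a majority (≥22).

C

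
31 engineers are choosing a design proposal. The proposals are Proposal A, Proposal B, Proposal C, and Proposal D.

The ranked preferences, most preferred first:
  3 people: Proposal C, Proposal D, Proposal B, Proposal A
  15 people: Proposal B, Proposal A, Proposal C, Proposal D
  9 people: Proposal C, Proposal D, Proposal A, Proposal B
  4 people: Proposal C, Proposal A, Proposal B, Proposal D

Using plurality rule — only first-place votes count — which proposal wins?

Proposal C

First-place votes: Proposal A 0, Proposal B 15, Proposal C 16, Proposal D 0.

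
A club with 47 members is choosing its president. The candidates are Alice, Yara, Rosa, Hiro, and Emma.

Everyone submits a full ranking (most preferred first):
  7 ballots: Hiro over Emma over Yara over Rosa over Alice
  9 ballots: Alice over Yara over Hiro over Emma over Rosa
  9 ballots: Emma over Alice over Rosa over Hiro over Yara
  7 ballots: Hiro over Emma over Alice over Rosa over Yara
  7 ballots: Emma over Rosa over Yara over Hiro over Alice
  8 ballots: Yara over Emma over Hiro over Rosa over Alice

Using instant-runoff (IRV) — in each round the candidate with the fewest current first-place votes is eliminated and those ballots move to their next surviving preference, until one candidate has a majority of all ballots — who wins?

Emma

Round 1: Alice 9, Yara 8, Rosa 0, Hiro 14, Emma 16. Rosa eliminated.
Round 2: Alice 9, Yara 8, Hiro 14, Emma 16. Yara eliminated.
Round 3: Alice 9, Hiro 14, Emma 24. Emma has a majority (≥24).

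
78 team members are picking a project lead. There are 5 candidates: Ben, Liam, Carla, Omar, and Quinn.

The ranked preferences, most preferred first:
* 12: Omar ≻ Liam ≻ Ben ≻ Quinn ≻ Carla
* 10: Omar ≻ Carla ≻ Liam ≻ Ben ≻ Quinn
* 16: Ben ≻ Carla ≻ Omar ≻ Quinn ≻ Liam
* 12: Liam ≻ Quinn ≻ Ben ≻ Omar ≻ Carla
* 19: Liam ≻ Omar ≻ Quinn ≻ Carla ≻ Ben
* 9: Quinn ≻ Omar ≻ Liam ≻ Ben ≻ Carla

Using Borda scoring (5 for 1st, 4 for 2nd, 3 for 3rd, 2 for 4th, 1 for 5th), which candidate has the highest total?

Omar

Ben: 12×3 + 10×2 + 16×5 + 12×3 + 19×1 + 9×2 = 209
Liam: 12×4 + 10×3 + 16×1 + 12×5 + 19×5 + 9×3 = 276
Carla: 12×1 + 10×4 + 16×4 + 12×1 + 19×2 + 9×1 = 175
Omar: 12×5 + 10×5 + 16×3 + 12×2 + 19×4 + 9×4 = 294
Quinn: 12×2 + 10×1 + 16×2 + 12×4 + 19×3 + 9×5 = 216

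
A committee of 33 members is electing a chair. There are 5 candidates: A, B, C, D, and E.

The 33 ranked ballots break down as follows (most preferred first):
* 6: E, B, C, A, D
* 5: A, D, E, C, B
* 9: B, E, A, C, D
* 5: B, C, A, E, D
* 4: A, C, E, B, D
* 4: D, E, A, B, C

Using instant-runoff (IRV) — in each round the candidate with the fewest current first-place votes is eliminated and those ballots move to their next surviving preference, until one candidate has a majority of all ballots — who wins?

Round 1: A 9, B 14, C 0, D 4, E 6. C eliminated.
Round 2: A 9, B 14, D 4, E 6. D eliminated.
Round 3: A 9, B 14, E 10. A eliminated.
Round 4: B 14, E 19. E has a majority (≥17).

E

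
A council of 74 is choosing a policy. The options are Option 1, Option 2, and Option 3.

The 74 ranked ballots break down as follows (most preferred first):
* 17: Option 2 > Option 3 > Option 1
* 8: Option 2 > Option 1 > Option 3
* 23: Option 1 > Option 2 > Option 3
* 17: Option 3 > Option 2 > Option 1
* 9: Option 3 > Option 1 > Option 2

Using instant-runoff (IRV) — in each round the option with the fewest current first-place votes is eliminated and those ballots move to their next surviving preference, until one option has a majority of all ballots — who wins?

Round 1: Option 1 23, Option 2 25, Option 3 26. Option 1 eliminated.
Round 2: Option 2 48, Option 3 26. Option 2 has a majority (≥38).

Option 2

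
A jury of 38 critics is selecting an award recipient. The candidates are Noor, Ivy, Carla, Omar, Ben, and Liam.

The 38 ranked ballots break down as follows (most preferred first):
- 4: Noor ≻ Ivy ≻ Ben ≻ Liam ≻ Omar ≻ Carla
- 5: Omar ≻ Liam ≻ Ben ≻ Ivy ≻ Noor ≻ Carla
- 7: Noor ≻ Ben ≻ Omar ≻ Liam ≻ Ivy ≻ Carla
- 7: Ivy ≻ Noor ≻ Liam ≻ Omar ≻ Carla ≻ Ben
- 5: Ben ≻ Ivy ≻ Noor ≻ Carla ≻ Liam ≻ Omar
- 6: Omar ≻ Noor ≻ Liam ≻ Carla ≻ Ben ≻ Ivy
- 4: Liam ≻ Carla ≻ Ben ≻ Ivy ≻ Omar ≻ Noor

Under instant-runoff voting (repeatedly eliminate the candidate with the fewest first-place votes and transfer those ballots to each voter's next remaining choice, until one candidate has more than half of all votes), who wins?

Round 1: Noor 11, Ivy 7, Carla 0, Omar 11, Ben 5, Liam 4. Carla eliminated.
Round 2: Noor 11, Ivy 7, Omar 11, Ben 5, Liam 4. Liam eliminated.
Round 3: Noor 11, Ivy 7, Omar 11, Ben 9. Ivy eliminated.
Round 4: Noor 18, Omar 11, Ben 9. Ben eliminated.
Round 5: Noor 23, Omar 15. Noor has a majority (≥20).

Noor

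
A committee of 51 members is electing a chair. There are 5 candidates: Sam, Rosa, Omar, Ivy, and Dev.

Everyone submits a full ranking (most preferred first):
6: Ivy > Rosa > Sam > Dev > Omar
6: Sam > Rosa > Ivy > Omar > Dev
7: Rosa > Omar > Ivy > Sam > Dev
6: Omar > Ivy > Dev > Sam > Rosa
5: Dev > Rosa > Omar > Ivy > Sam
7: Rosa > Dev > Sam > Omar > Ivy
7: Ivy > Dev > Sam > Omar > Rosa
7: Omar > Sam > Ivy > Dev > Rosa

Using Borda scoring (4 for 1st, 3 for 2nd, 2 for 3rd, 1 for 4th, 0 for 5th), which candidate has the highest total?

Sam: 6×2 + 6×4 + 7×1 + 6×1 + 5×0 + 7×2 + 7×2 + 7×3 = 98
Rosa: 6×3 + 6×3 + 7×4 + 6×0 + 5×3 + 7×4 + 7×0 + 7×0 = 107
Omar: 6×0 + 6×1 + 7×3 + 6×4 + 5×2 + 7×1 + 7×1 + 7×4 = 103
Ivy: 6×4 + 6×2 + 7×2 + 6×3 + 5×1 + 7×0 + 7×4 + 7×2 = 115
Dev: 6×1 + 6×0 + 7×0 + 6×2 + 5×4 + 7×3 + 7×3 + 7×1 = 87

Ivy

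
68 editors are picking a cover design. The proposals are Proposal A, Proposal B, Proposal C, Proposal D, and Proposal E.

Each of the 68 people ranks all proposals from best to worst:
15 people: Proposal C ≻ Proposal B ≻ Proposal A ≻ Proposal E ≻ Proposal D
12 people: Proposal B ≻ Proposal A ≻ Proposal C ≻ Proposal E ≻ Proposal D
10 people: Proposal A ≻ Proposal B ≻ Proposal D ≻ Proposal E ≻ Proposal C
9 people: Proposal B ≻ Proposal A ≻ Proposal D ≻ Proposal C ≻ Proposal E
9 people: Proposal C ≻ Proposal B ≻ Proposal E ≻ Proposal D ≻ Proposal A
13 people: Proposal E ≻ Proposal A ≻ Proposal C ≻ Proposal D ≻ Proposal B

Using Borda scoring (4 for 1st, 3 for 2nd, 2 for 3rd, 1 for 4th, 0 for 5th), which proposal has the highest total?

Proposal A: 15×2 + 12×3 + 10×4 + 9×3 + 9×0 + 13×3 = 172
Proposal B: 15×3 + 12×4 + 10×3 + 9×4 + 9×3 + 13×0 = 186
Proposal C: 15×4 + 12×2 + 10×0 + 9×1 + 9×4 + 13×2 = 155
Proposal D: 15×0 + 12×0 + 10×2 + 9×2 + 9×1 + 13×1 = 60
Proposal E: 15×1 + 12×1 + 10×1 + 9×0 + 9×2 + 13×4 = 107

Proposal B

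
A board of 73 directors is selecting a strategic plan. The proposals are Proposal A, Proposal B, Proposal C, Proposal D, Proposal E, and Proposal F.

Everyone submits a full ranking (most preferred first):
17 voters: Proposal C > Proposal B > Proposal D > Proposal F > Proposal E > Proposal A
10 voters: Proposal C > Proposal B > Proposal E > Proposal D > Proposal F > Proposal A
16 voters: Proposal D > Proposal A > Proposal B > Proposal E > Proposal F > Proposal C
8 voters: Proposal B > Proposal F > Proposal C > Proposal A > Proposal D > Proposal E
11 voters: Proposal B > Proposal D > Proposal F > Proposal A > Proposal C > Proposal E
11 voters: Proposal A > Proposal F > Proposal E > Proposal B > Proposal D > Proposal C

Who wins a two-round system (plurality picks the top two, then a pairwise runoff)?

Round 1 first-place votes: Proposal A 11, Proposal B 19, Proposal C 27, Proposal D 16, Proposal E 0, Proposal F 0. Proposal C and Proposal B advance.
Runoff: Proposal C is ranked above Proposal B on 27 ballots, Proposal B above Proposal C on 46.

Proposal B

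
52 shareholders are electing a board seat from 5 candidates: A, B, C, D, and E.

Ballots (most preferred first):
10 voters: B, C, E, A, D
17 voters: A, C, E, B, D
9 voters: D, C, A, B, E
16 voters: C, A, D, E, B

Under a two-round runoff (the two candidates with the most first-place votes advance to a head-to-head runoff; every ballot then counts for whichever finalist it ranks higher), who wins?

C

Round 1 first-place votes: A 17, B 10, C 16, D 9, E 0. A and C advance.
Runoff: A is ranked above C on 17 ballots, C above A on 35.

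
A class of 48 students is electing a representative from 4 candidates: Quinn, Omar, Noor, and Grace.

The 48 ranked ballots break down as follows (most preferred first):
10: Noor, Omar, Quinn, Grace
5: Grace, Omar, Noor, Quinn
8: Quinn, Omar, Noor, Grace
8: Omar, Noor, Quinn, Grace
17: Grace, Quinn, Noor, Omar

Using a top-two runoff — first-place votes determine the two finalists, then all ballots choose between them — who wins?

Round 1 first-place votes: Quinn 8, Omar 8, Noor 10, Grace 22. Grace and Noor advance.
Runoff: Grace is ranked above Noor on 22 ballots, Noor above Grace on 26.

Noor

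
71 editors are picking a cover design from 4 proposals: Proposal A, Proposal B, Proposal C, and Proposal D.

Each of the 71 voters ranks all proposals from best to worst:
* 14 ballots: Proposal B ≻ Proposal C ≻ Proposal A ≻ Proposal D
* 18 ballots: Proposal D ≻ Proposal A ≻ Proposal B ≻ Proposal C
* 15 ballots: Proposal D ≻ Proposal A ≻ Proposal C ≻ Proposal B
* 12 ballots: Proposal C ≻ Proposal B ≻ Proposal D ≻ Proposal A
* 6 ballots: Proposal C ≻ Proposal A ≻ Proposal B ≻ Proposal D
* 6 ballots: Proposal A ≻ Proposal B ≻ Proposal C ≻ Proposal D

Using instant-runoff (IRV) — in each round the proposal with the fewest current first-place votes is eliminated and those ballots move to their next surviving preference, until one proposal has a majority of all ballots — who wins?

Round 1: Proposal A 6, Proposal B 14, Proposal C 18, Proposal D 33. Proposal A eliminated.
Round 2: Proposal B 20, Proposal C 18, Proposal D 33. Proposal C eliminated.
Round 3: Proposal B 38, Proposal D 33. Proposal B has a majority (≥36).

Proposal B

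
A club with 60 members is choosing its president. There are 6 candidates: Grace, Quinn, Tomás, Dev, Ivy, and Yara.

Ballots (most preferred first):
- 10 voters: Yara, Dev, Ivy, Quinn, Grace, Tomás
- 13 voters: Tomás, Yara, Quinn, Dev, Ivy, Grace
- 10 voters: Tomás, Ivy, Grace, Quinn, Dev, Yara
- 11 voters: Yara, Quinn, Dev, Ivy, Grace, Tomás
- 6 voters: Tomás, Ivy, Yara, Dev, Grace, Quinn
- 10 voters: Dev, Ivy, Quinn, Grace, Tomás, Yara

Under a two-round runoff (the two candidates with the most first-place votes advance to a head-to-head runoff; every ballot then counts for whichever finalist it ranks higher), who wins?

Tomás

Round 1 first-place votes: Grace 0, Quinn 0, Tomás 29, Dev 10, Ivy 0, Yara 21. Tomás and Yara advance.
Runoff: Tomás is ranked above Yara on 39 ballots, Yara above Tomás on 21.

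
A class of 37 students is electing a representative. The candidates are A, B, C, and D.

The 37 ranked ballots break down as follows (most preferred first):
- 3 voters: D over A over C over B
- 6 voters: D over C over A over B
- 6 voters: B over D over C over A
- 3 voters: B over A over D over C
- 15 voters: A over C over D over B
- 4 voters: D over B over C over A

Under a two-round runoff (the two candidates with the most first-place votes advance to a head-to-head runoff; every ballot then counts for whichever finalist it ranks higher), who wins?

D

Round 1 first-place votes: A 15, B 9, C 0, D 13. A and D advance.
Runoff: A is ranked above D on 18 ballots, D above A on 19.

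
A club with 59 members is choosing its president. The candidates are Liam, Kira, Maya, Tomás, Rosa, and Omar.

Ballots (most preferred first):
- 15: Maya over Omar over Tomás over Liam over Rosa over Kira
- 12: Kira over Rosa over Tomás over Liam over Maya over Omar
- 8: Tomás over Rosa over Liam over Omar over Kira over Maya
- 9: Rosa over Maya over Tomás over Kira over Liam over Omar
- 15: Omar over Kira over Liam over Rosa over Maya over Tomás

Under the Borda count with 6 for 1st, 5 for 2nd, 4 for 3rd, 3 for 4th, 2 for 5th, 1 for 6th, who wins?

Liam: 15×3 + 12×3 + 8×4 + 9×2 + 15×4 = 191
Kira: 15×1 + 12×6 + 8×2 + 9×3 + 15×5 = 205
Maya: 15×6 + 12×2 + 8×1 + 9×5 + 15×2 = 197
Tomás: 15×4 + 12×4 + 8×6 + 9×4 + 15×1 = 207
Rosa: 15×2 + 12×5 + 8×5 + 9×6 + 15×3 = 229
Omar: 15×5 + 12×1 + 8×3 + 9×1 + 15×6 = 210

Rosa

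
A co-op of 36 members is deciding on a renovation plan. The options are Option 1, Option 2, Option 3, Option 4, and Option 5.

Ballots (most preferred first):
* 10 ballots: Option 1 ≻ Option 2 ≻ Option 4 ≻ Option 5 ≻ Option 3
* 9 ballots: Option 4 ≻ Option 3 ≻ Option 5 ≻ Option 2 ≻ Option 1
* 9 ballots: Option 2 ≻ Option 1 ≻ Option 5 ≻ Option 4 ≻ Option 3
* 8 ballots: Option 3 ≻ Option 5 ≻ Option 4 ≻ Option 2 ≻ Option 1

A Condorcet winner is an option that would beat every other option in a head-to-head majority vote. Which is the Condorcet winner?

Option 2 vs Option 1: 26–10
Option 2 vs Option 3: 19–17
Option 2 vs Option 4: 19–17
Option 2 vs Option 5: 19–17
Option 2 beats every other option.

Option 2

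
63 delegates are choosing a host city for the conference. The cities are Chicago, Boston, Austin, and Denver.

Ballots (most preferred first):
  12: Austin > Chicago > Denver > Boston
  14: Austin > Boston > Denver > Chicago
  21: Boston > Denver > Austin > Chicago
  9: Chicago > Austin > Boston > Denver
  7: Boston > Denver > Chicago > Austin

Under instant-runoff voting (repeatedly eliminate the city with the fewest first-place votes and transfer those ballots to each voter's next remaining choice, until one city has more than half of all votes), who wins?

Austin

Round 1: Chicago 9, Boston 28, Austin 26, Denver 0. Denver eliminated.
Round 2: Chicago 9, Boston 28, Austin 26. Chicago eliminated.
Round 3: Boston 28, Austin 35. Austin has a majority (≥32).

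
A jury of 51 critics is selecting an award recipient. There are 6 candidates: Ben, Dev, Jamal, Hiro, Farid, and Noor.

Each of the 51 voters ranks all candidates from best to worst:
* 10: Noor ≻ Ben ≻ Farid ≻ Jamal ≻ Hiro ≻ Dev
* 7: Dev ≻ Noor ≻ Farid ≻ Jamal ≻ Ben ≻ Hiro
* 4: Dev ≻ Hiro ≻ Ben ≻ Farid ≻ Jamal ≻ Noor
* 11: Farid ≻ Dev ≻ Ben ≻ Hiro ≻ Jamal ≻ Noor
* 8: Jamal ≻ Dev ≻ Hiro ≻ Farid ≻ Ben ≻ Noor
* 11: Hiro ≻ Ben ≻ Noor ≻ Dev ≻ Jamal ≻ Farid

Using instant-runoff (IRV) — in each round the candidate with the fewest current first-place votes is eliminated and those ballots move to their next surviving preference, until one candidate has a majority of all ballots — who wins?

Round 1: Ben 0, Dev 11, Jamal 8, Hiro 11, Farid 11, Noor 10. Ben eliminated.
Round 2: Dev 11, Jamal 8, Hiro 11, Farid 11, Noor 10. Jamal eliminated.
Round 3: Dev 19, Hiro 11, Farid 11, Noor 10. Noor eliminated.
Round 4: Dev 19, Hiro 11, Farid 21. Hiro eliminated.
Round 5: Dev 30, Farid 21. Dev has a majority (≥26).

Dev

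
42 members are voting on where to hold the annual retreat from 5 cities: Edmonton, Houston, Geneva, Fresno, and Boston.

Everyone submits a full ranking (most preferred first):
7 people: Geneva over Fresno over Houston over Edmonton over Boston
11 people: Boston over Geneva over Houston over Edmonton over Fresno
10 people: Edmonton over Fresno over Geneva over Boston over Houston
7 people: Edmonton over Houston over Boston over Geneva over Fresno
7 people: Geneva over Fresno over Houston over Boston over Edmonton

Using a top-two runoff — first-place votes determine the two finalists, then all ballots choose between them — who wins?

Round 1 first-place votes: Edmonton 17, Houston 0, Geneva 14, Fresno 0, Boston 11. Edmonton and Geneva advance.
Runoff: Edmonton is ranked above Geneva on 17 ballots, Geneva above Edmonton on 25.

Geneva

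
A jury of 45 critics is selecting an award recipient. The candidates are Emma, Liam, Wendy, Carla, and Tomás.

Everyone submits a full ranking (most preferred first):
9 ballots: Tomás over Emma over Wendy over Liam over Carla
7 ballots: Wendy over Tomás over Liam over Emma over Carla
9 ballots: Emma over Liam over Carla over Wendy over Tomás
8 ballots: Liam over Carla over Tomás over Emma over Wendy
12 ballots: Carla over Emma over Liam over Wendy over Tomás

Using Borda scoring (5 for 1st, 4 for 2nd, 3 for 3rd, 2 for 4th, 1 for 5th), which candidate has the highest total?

Emma

Emma: 9×4 + 7×2 + 9×5 + 8×2 + 12×4 = 159
Liam: 9×2 + 7×3 + 9×4 + 8×5 + 12×3 = 151
Wendy: 9×3 + 7×5 + 9×2 + 8×1 + 12×2 = 112
Carla: 9×1 + 7×1 + 9×3 + 8×4 + 12×5 = 135
Tomás: 9×5 + 7×4 + 9×1 + 8×3 + 12×1 = 118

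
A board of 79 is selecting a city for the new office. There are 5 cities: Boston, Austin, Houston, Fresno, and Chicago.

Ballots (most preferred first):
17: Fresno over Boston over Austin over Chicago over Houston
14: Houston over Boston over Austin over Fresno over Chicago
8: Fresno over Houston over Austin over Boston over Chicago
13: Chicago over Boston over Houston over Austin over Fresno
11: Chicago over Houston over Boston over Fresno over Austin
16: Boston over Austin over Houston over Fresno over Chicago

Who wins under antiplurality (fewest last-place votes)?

Last-place votes: Boston 0, Austin 11, Houston 17, Fresno 13, Chicago 38.

Boston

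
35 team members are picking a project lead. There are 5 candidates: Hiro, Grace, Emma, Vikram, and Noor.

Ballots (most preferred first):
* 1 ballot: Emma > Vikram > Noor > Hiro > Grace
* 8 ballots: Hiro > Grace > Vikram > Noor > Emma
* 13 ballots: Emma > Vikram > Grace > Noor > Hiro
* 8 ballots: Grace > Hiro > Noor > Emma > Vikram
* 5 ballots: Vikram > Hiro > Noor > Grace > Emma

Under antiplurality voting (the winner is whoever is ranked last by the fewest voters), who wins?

Noor

Last-place votes: Hiro 13, Grace 1, Emma 13, Vikram 8, Noor 0.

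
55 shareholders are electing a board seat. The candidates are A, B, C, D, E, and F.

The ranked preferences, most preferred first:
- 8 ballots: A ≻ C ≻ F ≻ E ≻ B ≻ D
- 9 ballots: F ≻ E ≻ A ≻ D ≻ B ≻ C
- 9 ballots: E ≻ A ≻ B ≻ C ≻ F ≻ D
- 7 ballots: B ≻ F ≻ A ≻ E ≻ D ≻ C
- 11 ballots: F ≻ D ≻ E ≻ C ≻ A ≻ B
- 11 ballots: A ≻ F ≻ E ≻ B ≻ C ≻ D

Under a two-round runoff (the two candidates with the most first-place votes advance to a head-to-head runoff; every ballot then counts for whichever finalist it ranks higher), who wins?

A

Round 1 first-place votes: A 19, B 7, C 0, D 0, E 9, F 20. F and A advance.
Runoff: F is ranked above A on 27 ballots, A above F on 28.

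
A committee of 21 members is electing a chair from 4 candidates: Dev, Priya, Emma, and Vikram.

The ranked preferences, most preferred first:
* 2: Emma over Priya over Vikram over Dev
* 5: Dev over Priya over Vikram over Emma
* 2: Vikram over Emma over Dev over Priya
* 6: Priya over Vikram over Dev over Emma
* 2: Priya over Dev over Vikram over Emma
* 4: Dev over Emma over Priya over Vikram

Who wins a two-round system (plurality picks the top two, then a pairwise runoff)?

Dev

Round 1 first-place votes: Dev 9, Priya 8, Emma 2, Vikram 2. Dev and Priya advance.
Runoff: Dev is ranked above Priya on 11 ballots, Priya above Dev on 10.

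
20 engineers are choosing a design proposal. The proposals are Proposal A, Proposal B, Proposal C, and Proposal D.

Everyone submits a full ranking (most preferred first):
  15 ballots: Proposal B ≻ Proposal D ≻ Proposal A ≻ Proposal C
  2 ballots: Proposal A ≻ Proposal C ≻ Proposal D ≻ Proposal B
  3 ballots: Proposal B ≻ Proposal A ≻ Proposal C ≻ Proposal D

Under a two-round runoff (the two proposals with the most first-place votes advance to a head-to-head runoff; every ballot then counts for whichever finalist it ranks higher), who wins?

Round 1 first-place votes: Proposal A 2, Proposal B 18, Proposal C 0, Proposal D 0. Proposal B and Proposal A advance.
Runoff: Proposal B is ranked above Proposal A on 18 ballots, Proposal A above Proposal B on 2.

Proposal B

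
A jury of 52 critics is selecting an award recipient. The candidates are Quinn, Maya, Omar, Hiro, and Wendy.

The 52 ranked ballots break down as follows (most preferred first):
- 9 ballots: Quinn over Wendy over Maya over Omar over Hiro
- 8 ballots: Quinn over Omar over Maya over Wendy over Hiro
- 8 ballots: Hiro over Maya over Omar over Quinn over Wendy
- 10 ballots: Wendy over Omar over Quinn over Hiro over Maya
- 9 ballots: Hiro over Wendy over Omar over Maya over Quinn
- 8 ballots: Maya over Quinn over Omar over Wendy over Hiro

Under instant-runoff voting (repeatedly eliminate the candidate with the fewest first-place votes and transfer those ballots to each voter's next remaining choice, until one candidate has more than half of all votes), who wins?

Quinn

Round 1: Quinn 17, Maya 8, Omar 0, Hiro 17, Wendy 10. Omar eliminated.
Round 2: Quinn 17, Maya 8, Hiro 17, Wendy 10. Maya eliminated.
Round 3: Quinn 25, Hiro 17, Wendy 10. Wendy eliminated.
Round 4: Quinn 35, Hiro 17. Quinn has a majority (≥27).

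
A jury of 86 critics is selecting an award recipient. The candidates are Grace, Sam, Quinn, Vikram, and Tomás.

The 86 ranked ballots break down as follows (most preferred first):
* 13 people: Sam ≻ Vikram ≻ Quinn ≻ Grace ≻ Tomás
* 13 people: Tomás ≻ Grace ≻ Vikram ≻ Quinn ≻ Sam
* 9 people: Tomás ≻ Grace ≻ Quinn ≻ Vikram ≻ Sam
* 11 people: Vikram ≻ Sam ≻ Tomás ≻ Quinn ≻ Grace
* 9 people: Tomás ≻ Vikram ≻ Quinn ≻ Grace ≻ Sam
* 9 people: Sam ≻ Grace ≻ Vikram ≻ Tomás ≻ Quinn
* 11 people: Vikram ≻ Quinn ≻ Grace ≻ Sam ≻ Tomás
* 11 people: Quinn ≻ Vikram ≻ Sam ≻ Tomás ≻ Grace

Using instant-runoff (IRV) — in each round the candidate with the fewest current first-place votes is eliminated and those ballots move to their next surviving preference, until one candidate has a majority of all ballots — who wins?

Vikram

Round 1: Grace 0, Sam 22, Quinn 11, Vikram 22, Tomás 31. Grace eliminated.
Round 2: Sam 22, Quinn 11, Vikram 22, Tomás 31. Quinn eliminated.
Round 3: Sam 22, Vikram 33, Tomás 31. Sam eliminated.
Round 4: Vikram 55, Tomás 31. Vikram has a majority (≥44).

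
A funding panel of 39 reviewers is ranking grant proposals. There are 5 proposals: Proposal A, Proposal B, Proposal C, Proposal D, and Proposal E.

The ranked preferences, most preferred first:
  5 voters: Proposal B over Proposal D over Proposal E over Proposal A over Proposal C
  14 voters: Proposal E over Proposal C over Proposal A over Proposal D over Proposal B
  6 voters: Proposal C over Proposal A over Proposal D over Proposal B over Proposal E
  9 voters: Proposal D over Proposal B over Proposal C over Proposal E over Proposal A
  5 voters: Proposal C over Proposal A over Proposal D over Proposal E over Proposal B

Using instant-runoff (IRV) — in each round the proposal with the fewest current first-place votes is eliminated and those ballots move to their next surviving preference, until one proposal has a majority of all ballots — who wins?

Proposal D

Round 1: Proposal A 0, Proposal B 5, Proposal C 11, Proposal D 9, Proposal E 14. Proposal A eliminated.
Round 2: Proposal B 5, Proposal C 11, Proposal D 9, Proposal E 14. Proposal B eliminated.
Round 3: Proposal C 11, Proposal D 14, Proposal E 14. Proposal C eliminated.
Round 4: Proposal D 25, Proposal E 14. Proposal D has a majority (≥20).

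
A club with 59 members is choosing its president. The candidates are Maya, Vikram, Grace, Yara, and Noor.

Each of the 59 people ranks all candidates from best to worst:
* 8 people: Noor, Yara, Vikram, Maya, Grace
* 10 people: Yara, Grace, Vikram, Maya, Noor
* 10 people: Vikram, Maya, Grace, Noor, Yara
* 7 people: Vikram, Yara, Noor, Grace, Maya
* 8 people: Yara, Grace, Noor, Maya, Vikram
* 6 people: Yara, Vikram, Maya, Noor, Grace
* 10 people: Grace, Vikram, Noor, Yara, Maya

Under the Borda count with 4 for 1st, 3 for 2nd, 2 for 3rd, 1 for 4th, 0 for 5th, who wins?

Vikram

Maya: 8×1 + 10×1 + 10×3 + 7×0 + 8×1 + 6×2 + 10×0 = 68
Vikram: 8×2 + 10×2 + 10×4 + 7×4 + 8×0 + 6×3 + 10×3 = 152
Grace: 8×0 + 10×3 + 10×2 + 7×1 + 8×3 + 6×0 + 10×4 = 121
Yara: 8×3 + 10×4 + 10×0 + 7×3 + 8×4 + 6×4 + 10×1 = 151
Noor: 8×4 + 10×0 + 10×1 + 7×2 + 8×2 + 6×1 + 10×2 = 98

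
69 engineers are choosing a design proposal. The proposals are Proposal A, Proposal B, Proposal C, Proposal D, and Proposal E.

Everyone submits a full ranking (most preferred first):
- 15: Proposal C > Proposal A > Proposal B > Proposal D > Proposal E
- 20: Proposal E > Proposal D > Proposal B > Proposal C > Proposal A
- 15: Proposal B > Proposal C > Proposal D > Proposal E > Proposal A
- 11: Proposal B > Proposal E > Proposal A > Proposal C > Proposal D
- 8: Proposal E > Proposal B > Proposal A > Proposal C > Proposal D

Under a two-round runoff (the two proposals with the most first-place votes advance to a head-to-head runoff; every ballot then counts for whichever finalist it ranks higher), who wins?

Proposal B

Round 1 first-place votes: Proposal A 0, Proposal B 26, Proposal C 15, Proposal D 0, Proposal E 28. Proposal E and Proposal B advance.
Runoff: Proposal E is ranked above Proposal B on 28 ballots, Proposal B above Proposal E on 41.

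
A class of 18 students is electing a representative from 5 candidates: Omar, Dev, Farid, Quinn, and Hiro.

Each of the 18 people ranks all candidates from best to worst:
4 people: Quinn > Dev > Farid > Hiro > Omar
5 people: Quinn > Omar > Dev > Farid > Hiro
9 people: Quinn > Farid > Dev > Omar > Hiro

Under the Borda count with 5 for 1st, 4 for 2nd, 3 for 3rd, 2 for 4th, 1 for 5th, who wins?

Quinn

Omar: 4×1 + 5×4 + 9×2 = 42
Dev: 4×4 + 5×3 + 9×3 = 58
Farid: 4×3 + 5×2 + 9×4 = 58
Quinn: 4×5 + 5×5 + 9×5 = 90
Hiro: 4×2 + 5×1 + 9×1 = 22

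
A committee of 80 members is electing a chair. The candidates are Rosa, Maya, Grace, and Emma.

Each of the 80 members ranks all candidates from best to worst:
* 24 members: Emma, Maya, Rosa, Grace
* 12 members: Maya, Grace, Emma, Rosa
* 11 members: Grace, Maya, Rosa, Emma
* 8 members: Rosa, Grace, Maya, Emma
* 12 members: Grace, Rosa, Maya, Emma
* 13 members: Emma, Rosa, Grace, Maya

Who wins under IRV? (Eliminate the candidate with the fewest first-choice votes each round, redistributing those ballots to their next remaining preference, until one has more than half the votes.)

Round 1: Rosa 8, Maya 12, Grace 23, Emma 37. Rosa eliminated.
Round 2: Maya 12, Grace 31, Emma 37. Maya eliminated.
Round 3: Grace 43, Emma 37. Grace has a majority (≥41).

Grace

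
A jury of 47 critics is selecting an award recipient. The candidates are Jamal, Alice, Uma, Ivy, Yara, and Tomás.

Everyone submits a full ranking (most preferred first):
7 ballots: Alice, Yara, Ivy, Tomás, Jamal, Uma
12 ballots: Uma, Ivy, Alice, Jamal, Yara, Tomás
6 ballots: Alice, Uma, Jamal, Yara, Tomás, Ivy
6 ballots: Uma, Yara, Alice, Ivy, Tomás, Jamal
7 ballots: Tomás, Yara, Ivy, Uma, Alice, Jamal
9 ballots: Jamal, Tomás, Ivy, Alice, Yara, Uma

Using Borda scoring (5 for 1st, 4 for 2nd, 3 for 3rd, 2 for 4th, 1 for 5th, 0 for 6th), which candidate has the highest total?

Jamal: 7×1 + 12×2 + 6×3 + 6×0 + 7×0 + 9×5 = 94
Alice: 7×5 + 12×3 + 6×5 + 6×3 + 7×1 + 9×2 = 144
Uma: 7×0 + 12×5 + 6×4 + 6×5 + 7×2 + 9×0 = 128
Ivy: 7×3 + 12×4 + 6×0 + 6×2 + 7×3 + 9×3 = 129
Yara: 7×4 + 12×1 + 6×2 + 6×4 + 7×4 + 9×1 = 113
Tomás: 7×2 + 12×0 + 6×1 + 6×1 + 7×5 + 9×4 = 97

Alice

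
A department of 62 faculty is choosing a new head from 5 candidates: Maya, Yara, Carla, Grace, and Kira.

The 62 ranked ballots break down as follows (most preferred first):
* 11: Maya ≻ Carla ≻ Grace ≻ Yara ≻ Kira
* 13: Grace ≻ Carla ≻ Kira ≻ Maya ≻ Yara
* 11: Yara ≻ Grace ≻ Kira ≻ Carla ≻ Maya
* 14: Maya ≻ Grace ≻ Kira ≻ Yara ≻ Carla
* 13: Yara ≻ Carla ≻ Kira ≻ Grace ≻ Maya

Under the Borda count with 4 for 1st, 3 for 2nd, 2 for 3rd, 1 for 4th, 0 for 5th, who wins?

Grace

Maya: 11×4 + 13×1 + 11×0 + 14×4 + 13×0 = 113
Yara: 11×1 + 13×0 + 11×4 + 14×1 + 13×4 = 121
Carla: 11×3 + 13×3 + 11×1 + 14×0 + 13×3 = 122
Grace: 11×2 + 13×4 + 11×3 + 14×3 + 13×1 = 162
Kira: 11×0 + 13×2 + 11×2 + 14×2 + 13×2 = 102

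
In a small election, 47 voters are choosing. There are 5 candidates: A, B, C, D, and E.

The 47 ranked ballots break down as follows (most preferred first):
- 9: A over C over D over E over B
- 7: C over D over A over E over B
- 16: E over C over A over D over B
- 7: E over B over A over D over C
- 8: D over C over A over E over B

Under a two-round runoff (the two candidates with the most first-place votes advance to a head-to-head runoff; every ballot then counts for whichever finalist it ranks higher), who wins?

A

Round 1 first-place votes: A 9, B 0, C 7, D 8, E 23. E and A advance.
Runoff: E is ranked above A on 23 ballots, A above E on 24.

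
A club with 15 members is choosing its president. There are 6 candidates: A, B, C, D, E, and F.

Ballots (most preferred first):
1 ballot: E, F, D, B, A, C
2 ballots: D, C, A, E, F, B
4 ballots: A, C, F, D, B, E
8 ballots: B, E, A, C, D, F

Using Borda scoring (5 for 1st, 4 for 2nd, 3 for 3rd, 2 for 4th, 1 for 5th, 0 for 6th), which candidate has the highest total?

A: 1×1 + 2×3 + 4×5 + 8×3 = 51
B: 1×2 + 2×0 + 4×1 + 8×5 = 46
C: 1×0 + 2×4 + 4×4 + 8×2 = 40
D: 1×3 + 2×5 + 4×2 + 8×1 = 29
E: 1×5 + 2×2 + 4×0 + 8×4 = 41
F: 1×4 + 2×1 + 4×3 + 8×0 = 18

A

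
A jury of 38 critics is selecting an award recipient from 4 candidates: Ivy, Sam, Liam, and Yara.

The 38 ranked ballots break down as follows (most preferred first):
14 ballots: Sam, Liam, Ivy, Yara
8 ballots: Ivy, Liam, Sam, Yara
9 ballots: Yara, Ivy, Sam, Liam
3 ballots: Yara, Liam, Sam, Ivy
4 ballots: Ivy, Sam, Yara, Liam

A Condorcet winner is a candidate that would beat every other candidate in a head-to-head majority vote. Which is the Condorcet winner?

Ivy vs Sam: 21–17
Ivy vs Liam: 21–17
Ivy vs Yara: 26–12
Ivy beats every other candidate.

Ivy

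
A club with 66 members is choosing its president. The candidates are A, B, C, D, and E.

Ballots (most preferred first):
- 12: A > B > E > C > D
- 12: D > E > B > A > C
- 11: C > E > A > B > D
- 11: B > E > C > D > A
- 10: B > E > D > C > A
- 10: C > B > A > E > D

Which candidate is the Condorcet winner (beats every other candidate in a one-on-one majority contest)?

B

B vs A: 43–23
B vs C: 45–21
B vs D: 54–12
B vs E: 43–23
B beats every other candidate.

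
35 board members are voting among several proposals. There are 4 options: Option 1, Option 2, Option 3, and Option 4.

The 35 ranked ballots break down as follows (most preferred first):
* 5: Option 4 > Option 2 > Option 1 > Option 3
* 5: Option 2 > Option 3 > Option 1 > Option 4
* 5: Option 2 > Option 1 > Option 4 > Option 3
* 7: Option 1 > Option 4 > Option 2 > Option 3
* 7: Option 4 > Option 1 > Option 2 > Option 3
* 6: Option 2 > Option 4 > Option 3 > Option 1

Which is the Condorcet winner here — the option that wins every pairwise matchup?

Option 4

Option 4 vs Option 1: 18–17
Option 4 vs Option 2: 19–16
Option 4 vs Option 3: 30–5
Option 4 beats every other option.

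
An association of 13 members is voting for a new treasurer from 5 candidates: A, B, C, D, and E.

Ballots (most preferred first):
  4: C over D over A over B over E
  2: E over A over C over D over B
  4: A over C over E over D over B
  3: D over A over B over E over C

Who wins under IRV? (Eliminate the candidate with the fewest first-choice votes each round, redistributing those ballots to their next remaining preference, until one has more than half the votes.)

Round 1: A 4, B 0, C 4, D 3, E 2. B eliminated.
Round 2: A 4, C 4, D 3, E 2. E eliminated.
Round 3: A 6, C 4, D 3. D eliminated.
Round 4: A 9, C 4. A has a majority (≥7).

A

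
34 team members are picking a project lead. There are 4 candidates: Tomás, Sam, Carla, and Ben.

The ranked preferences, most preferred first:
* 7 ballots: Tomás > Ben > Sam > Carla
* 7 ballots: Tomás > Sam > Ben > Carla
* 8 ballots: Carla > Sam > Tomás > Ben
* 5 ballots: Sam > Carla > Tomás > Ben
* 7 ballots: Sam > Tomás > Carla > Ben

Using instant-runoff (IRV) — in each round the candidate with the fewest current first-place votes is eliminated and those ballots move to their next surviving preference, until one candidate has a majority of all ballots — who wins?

Round 1: Tomás 14, Sam 12, Carla 8, Ben 0. Ben eliminated.
Round 2: Tomás 14, Sam 12, Carla 8. Carla eliminated.
Round 3: Tomás 14, Sam 20. Sam has a majority (≥18).

Sam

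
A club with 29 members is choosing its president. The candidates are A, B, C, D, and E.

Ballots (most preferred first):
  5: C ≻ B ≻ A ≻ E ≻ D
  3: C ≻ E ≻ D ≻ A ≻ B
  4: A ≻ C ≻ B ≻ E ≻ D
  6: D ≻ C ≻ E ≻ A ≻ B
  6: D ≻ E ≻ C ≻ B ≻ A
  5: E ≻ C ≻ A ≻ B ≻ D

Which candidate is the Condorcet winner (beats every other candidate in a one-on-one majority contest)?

C

C vs A: 25–4
C vs B: 29–0
C vs D: 17–12
C vs E: 18–11
C beats every other candidate.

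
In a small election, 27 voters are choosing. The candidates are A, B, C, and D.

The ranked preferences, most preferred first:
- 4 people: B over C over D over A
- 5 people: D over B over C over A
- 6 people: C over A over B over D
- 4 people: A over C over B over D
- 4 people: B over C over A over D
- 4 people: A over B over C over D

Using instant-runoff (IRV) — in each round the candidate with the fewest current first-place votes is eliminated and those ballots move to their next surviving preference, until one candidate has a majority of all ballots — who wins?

A

Round 1: A 8, B 8, C 6, D 5. D eliminated.
Round 2: A 8, B 13, C 6. C eliminated.
Round 3: A 14, B 13. A has a majority (≥14).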